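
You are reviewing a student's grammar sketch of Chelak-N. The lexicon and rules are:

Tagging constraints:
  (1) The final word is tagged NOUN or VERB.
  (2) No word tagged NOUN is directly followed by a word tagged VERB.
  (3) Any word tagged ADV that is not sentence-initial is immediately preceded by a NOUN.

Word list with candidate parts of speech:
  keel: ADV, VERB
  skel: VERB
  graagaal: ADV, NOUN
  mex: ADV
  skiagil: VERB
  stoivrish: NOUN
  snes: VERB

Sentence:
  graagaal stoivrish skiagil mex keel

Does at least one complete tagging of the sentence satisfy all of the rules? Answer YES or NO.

NO

Candidates per position — 1:graagaal {ADV,NOUN}; 2:stoivrish {NOUN}; 3:skiagil {VERB}; 4:mex {ADV}; 5:keel {ADV,VERB}.
Rule 2 cannot be satisfied by any choice of tags from the lexicon.
So there is no consistent tagging.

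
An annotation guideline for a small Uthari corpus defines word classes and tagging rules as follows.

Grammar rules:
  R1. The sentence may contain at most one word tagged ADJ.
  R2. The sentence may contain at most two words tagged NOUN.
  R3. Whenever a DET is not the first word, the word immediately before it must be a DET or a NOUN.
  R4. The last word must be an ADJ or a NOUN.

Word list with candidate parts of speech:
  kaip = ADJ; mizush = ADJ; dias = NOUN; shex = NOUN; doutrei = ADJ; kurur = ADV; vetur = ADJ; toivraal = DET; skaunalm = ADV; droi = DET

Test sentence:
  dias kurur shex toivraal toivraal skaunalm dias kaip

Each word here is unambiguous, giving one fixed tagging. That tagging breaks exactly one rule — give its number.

2

Fixed tagging: NOUN ADV NOUN DET DET ADV NOUN ADJ.
Rule check: R1 holds, R2 violated, R3 holds, R4 holds.
Only rule 2 fails.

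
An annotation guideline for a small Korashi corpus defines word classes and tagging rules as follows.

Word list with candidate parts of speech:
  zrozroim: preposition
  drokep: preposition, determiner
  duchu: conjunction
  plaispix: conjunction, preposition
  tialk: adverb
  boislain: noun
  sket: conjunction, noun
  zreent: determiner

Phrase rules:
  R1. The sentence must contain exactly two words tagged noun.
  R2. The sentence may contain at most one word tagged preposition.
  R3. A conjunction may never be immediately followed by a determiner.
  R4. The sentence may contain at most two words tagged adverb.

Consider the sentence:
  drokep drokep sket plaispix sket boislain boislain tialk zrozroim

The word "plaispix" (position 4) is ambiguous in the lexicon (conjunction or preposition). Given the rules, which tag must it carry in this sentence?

conjunction

Candidates per position — 1:drokep {preposition,determiner}; 2:drokep {preposition,determiner}; 3:sket {conjunction,noun}; 4:plaispix {conjunction,preposition}; 5:sket {conjunction,noun}; 6:boislain {noun}; 7:boislain {noun}; 8:tialk {adverb}; 9:zrozroim {preposition}.
Position 1: preposition is ruled out by rule 2; that leaves determiner.
Position 2: preposition is ruled out by rule 2; that leaves determiner.
Position 3: noun is ruled out by rule 1; that leaves conjunction.
Position 4: preposition is ruled out by rule 2; that leaves conjunction.
Position 5: noun is ruled out by rule 1; that leaves conjunction.
The only consistent sequence is: determiner determiner conjunction conjunction conjunction noun noun adverb preposition.
Rule-by-rule: rule 1 satisfied; rule 2 satisfied; rule 3 satisfied; rule 4 satisfied.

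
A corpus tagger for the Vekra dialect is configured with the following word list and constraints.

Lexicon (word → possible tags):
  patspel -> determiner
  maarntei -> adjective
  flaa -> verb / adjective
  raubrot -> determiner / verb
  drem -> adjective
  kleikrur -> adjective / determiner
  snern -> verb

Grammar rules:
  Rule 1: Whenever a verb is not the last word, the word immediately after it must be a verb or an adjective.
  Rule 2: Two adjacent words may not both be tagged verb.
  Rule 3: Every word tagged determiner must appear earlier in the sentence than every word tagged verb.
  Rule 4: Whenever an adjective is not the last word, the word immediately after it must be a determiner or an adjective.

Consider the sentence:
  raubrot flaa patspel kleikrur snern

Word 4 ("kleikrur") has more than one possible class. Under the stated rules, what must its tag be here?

Candidates per position — 1:raubrot {determiner,verb}; 2:flaa {verb,adjective}; 3:patspel {determiner}; 4:kleikrur {adjective,determiner}; 5:snern {verb}.
Position 1: verb is ruled out by rule 3; that leaves determiner.
Position 2: verb is ruled out by rule 1; that leaves adjective.
Position 4: adjective is ruled out by rule 4; that leaves determiner.
So the tagging must be: determiner adjective determiner determiner verb.
Check: rule 1 satisfied; rule 2 satisfied; rule 3 satisfied; rule 4 satisfied.

determiner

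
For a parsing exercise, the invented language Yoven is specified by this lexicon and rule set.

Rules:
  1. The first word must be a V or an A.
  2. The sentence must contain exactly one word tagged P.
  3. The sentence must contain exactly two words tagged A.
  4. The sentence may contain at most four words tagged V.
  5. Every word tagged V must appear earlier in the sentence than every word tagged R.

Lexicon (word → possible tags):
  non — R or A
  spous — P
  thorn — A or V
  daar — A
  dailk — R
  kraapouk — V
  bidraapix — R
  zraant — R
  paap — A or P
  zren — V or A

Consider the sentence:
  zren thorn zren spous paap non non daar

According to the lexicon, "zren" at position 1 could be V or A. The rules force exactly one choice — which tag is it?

V

Candidates per position — 1:zren {V,A}; 2:thorn {A,V}; 3:zren {V,A}; 4:spous {P}; 5:paap {A,P}; 6:non {R,A}; 7:non {R,A}; 8:daar {A}.
Word 5 cannot be P — rule 2 would then fail for every completion. It is A.
Word 6 cannot be A — rule 3 would then fail for every completion. It is R.
Word 7 cannot be A — rule 3 would then fail for every completion. It is R.
Word 1 cannot be A — rule 3 would then fail for every completion. It is V.
Word 2 cannot be A — rule 3 would then fail for every completion. It is V.
Word 3 cannot be A — rule 3 would then fail for every completion. It is V.
So the tagging must be: V V V P A R R A.
Verifying each rule — rule 1 holds; rule 2 holds; rule 3 holds; rule 4 holds; rule 5 holds.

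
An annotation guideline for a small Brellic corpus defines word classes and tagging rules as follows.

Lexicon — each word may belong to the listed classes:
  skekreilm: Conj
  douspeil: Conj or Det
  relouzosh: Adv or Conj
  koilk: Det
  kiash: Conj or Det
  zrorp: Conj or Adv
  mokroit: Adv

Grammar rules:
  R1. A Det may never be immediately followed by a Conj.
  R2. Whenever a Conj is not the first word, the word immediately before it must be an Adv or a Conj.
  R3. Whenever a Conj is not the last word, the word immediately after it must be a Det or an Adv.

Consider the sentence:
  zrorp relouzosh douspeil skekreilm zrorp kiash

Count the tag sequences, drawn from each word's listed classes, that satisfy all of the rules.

0

Candidates per position — 1:zrorp {Conj,Adv}; 2:relouzosh {Adv,Conj}; 3:douspeil {Conj,Det}; 4:skekreilm {Conj}; 5:zrorp {Conj,Adv}; 6:kiash {Conj,Det}.
There are 32 candidate sequences in total.
Every candidate sequence violates at least one rule; no consistent tagging exists.
Count = 0.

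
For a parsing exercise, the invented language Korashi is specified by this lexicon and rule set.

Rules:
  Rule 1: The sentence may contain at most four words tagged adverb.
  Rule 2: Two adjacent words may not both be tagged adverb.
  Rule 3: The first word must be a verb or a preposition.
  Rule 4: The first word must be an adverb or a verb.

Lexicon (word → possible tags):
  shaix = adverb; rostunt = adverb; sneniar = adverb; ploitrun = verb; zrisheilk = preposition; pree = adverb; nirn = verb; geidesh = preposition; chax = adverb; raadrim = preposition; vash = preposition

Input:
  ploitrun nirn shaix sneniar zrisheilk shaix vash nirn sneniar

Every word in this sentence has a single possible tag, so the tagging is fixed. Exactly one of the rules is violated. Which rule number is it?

2

Fixed tagging: verb verb adverb adverb preposition adverb preposition verb adverb.
Checking each rule: R1 ok, R2 fails, R3 ok, R4 ok.
Only rule 2 fails.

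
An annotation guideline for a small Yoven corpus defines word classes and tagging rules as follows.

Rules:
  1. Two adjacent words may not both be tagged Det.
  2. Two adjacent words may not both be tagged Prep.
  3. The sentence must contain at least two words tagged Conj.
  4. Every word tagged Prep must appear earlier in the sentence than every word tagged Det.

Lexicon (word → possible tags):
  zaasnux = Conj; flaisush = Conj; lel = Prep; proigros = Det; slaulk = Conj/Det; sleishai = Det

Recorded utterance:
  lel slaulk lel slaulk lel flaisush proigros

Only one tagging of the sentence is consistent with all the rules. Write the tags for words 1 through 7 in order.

Candidates per position — 1:lel {Prep}; 2:slaulk {Conj,Det}; 3:lel {Prep}; 4:slaulk {Conj,Det}; 5:lel {Prep}; 6:flaisush {Conj}; 7:proigros {Det}.
Word 2 cannot be Det — rule 4 would then fail for every completion. It is Conj.
Word 4 cannot be Det — rule 4 would then fail for every completion. It is Conj.
The unique satisfying tagging is: Prep Conj Prep Conj Prep Conj Det.
Verifying each rule — rule 1 satisfied; rule 2 satisfied; rule 3 satisfied; rule 4 satisfied.

Prep Conj Prep Conj Prep Conj Det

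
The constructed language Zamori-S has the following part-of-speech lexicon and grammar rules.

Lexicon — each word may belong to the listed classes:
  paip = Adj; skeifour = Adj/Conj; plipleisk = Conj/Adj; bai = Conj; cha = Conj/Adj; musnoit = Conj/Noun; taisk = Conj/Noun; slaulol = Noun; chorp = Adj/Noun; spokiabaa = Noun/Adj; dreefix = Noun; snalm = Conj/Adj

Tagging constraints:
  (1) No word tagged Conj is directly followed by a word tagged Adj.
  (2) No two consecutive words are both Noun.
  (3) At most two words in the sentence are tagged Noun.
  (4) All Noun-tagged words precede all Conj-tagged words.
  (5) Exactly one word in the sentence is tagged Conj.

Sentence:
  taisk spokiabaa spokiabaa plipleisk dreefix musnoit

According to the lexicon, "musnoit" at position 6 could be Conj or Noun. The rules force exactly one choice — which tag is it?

Conj

Candidates per position — 1:taisk {Conj,Noun}; 2:spokiabaa {Noun,Adj}; 3:spokiabaa {Noun,Adj}; 4:plipleisk {Conj,Adj}; 5:dreefix {Noun}; 6:musnoit {Conj,Noun}.
At position 1, choosing Conj makes rule 4 impossible to satisfy; hence Noun.
At position 2, choosing Noun makes rule 2 impossible to satisfy; hence Adj.
At position 3, choosing Noun makes rule 3 impossible to satisfy; hence Adj.
At position 4, choosing Conj makes rule 4 impossible to satisfy; hence Adj.
At position 6, choosing Noun makes rule 2 impossible to satisfy; hence Conj.
That leaves exactly one tagging: Noun Adj Adj Adj Noun Conj.
Verifying each rule — rule 1 holds; rule 2 holds; rule 3 holds; rule 4 holds; rule 5 holds.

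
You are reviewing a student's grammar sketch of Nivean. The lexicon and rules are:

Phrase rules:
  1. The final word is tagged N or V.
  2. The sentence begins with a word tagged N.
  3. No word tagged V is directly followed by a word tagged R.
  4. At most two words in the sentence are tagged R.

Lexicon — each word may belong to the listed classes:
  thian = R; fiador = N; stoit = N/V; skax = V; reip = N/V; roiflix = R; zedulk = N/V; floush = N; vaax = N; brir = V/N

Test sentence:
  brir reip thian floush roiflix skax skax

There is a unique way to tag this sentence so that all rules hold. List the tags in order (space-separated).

N N R N R V V

Candidates per position — 1:brir {V,N}; 2:reip {N,V}; 3:thian {R}; 4:floush {N}; 5:roiflix {R}; 6:skax {V}; 7:skax {V}.
If word 1 were V, no tagging could satisfy rule 2; so word 1 is N.
If word 2 were V, no tagging could satisfy rule 3; so word 2 is N.
So the tagging must be: N N R N R V V.
Verifying each rule — rule 1 ✓; rule 2 ✓; rule 3 ✓; rule 4 ✓.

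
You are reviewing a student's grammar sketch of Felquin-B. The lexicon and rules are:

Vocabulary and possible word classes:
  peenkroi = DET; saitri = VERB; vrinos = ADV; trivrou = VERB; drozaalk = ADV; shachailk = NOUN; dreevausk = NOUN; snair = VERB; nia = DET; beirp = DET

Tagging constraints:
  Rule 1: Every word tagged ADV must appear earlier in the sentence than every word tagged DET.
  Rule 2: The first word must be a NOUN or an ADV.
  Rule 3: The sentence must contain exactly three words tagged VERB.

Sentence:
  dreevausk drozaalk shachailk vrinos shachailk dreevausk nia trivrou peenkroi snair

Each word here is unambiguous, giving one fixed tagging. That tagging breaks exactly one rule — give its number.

Fixed tagging: NOUN ADV NOUN ADV NOUN NOUN DET VERB DET VERB.
Rule check: R1 ok, R2 ok, R3 fails.
Only rule 3 fails.

3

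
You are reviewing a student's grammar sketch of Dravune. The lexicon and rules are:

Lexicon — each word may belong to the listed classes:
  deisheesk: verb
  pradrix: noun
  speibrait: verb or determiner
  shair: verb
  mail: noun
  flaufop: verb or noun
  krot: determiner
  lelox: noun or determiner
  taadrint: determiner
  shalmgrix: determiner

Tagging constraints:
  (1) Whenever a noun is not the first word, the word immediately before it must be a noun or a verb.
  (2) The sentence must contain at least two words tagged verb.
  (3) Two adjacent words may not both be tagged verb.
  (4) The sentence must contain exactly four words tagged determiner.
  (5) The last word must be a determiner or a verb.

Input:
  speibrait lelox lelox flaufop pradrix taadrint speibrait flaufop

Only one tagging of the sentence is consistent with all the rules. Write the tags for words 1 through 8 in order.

Candidates per position — 1:speibrait {verb,determiner}; 2:lelox {noun,determiner}; 3:lelox {noun,determiner}; 4:flaufop {verb,noun}; 5:pradrix {noun}; 6:taadrint {determiner}; 7:speibrait {verb,determiner}; 8:flaufop {verb,noun}.
Position 8: noun is ruled out by rule 5; that leaves verb.
Position 7: verb is ruled out by rule 3; that leaves determiner.
The remaining ambiguous positions (1, 2, 3, 4) are resolved jointly — only one combination satisfies every rule.
The unique satisfying tagging is: verb determiner determiner verb noun determiner determiner verb.
Verifying each rule — rule 1 ✓; rule 2 ✓; rule 3 ✓; rule 4 ✓; rule 5 ✓.

verb determiner determiner verb noun determiner determiner verb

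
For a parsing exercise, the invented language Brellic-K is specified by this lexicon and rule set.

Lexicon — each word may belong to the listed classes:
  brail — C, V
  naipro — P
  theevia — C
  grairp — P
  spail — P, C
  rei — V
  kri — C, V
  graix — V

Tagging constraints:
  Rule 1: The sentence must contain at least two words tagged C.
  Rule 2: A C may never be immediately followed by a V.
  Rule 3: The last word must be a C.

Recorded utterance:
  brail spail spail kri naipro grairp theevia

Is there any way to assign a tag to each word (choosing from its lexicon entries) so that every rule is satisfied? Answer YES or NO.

Candidates per position — 1:brail {C,V}; 2:spail {P,C}; 3:spail {P,C}; 4:kri {C,V}; 5:naipro {P}; 6:grairp {P}; 7:theevia {C}.
One satisfying assignment: V C P V P P C.
Verifying each rule — rule 1 ✓; rule 2 ✓; rule 3 ✓.

YES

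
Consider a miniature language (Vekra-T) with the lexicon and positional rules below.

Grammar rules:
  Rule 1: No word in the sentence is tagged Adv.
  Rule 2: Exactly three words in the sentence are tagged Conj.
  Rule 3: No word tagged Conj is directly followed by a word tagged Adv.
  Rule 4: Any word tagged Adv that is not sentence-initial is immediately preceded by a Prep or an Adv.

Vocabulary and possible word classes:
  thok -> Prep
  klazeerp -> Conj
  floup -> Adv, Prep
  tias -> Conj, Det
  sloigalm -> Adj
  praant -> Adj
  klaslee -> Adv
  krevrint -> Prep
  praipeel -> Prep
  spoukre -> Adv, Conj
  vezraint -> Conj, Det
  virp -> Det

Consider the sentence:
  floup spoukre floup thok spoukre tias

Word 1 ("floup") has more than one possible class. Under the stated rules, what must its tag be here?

Candidates per position — 1:floup {Adv,Prep}; 2:spoukre {Adv,Conj}; 3:floup {Adv,Prep}; 4:thok {Prep}; 5:spoukre {Adv,Conj}; 6:tias {Conj,Det}.
Word 1 cannot be Adv — rule 1 would then fail for every completion. It is Prep.
Word 2 cannot be Adv — rule 1 would then fail for every completion. It is Conj.
Word 3 cannot be Adv — rule 1 would then fail for every completion. It is Prep.
Word 5 cannot be Adv — rule 1 would then fail for every completion. It is Conj.
Word 6 cannot be Det — rule 2 would then fail for every completion. It is Conj.
So the tagging must be: Prep Conj Prep Prep Conj Conj.
Verifying each rule — rule 1 ok; rule 2 ok; rule 3 ok; rule 4 ok.

Prep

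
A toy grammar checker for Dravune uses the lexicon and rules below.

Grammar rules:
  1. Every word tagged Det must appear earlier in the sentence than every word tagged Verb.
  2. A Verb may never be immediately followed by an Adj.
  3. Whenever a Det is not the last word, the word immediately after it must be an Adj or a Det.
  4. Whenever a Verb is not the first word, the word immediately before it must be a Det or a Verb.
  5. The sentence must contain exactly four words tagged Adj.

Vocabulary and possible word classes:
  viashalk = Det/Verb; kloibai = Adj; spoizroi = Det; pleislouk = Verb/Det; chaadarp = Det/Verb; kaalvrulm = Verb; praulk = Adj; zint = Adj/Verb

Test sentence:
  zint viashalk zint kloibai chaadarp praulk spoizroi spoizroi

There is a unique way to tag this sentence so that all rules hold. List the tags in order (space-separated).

Candidates per position — 1:zint {Adj,Verb}; 2:viashalk {Det,Verb}; 3:zint {Adj,Verb}; 4:kloibai {Adj}; 5:chaadarp {Det,Verb}; 6:praulk {Adj}; 7:spoizroi {Det}; 8:spoizroi {Det}.
Position 1: Verb is ruled out by rule 1; that leaves Adj.
Position 2: Verb is ruled out by rule 1; that leaves Det.
Position 3: Verb is ruled out by rule 1; that leaves Adj.
Position 5: Verb is ruled out by rule 1; that leaves Det.
So the tagging must be: Adj Det Adj Adj Det Adj Det Det.
Rule-by-rule: rule 1 holds; rule 2 holds; rule 3 holds; rule 4 holds; rule 5 holds.

Adj Det Adj Adj Det Adj Det Det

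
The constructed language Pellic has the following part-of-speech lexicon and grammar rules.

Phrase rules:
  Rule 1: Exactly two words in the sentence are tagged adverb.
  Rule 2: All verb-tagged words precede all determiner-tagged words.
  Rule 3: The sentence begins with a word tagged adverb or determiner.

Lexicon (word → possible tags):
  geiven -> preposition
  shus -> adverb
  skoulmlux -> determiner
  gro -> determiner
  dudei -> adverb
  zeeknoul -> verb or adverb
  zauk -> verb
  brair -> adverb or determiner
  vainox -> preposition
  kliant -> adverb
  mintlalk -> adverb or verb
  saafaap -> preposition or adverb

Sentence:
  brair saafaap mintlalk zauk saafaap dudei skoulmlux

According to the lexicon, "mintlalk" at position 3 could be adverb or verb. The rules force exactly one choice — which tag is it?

Candidates per position — 1:brair {adverb,determiner}; 2:saafaap {preposition,adverb}; 3:mintlalk {adverb,verb}; 4:zauk {verb}; 5:saafaap {preposition,adverb}; 6:dudei {adverb}; 7:skoulmlux {determiner}.
Word 1 cannot be determiner — rule 2 would then fail for every completion. It is adverb.
Word 2 cannot be adverb — rule 1 would then fail for every completion. It is preposition.
Word 3 cannot be adverb — rule 1 would then fail for every completion. It is verb.
Word 5 cannot be adverb — rule 1 would then fail for every completion. It is preposition.
So the tagging must be: adverb preposition verb verb preposition adverb determiner.
Check: rule 1 satisfied; rule 2 satisfied; rule 3 satisfied.

verb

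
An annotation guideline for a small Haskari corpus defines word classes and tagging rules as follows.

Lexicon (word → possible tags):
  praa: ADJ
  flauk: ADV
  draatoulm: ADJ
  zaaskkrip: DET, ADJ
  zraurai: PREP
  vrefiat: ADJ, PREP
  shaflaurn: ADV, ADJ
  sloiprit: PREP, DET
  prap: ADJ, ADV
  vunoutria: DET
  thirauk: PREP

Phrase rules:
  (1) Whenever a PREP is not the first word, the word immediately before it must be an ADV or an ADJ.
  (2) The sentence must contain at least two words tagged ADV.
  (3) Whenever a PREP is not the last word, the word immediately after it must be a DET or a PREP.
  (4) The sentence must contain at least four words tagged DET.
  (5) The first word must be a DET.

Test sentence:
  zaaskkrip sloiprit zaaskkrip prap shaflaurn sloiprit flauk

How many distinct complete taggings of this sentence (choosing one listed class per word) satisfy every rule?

Candidates per position — 1:zaaskkrip {DET,ADJ}; 2:sloiprit {PREP,DET}; 3:zaaskkrip {DET,ADJ}; 4:prap {ADJ,ADV}; 5:shaflaurn {ADV,ADJ}; 6:sloiprit {PREP,DET}; 7:flauk {ADV}.
There are 64 candidate sequences in total.
The sequences that satisfy every rule: DET DET DET ADJ ADV DET ADV; DET DET DET ADV ADV DET ADV; DET DET DET ADV ADJ DET ADV.
Count = 3.

3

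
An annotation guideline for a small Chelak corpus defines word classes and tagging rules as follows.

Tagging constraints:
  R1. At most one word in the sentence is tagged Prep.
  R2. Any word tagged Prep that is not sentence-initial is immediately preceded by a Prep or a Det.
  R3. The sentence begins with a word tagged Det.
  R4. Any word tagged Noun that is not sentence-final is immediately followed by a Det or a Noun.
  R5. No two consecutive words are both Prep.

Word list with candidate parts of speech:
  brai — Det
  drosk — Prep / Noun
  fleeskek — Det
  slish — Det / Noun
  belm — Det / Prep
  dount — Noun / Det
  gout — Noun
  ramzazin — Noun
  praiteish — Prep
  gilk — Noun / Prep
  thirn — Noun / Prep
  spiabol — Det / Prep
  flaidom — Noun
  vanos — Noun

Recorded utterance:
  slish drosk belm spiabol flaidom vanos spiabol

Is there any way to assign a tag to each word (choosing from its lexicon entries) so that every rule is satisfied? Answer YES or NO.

Candidates per position — 1:slish {Det,Noun}; 2:drosk {Prep,Noun}; 3:belm {Det,Prep}; 4:spiabol {Det,Prep}; 5:flaidom {Noun}; 6:vanos {Noun}; 7:spiabol {Det,Prep}.
One satisfying assignment: Det Noun Det Prep Noun Noun Det.
Verifying each rule — rule 1 ok; rule 2 ok; rule 3 ok; rule 4 ok; rule 5 ok.

YES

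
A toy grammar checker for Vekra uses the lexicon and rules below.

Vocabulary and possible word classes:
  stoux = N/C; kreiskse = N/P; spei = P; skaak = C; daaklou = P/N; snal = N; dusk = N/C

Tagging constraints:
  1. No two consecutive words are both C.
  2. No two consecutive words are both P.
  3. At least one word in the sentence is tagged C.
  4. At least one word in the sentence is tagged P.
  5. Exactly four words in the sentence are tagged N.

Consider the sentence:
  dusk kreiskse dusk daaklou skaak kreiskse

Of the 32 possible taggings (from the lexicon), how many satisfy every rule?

Candidates per position — 1:dusk {N,C}; 2:kreiskse {N,P}; 3:dusk {N,C}; 4:daaklou {P,N}; 5:skaak {C}; 6:kreiskse {N,P}.
There are 32 candidate sequences in total.
The sequences that satisfy every rule: N N N P C N; N N N N C P; N P N N C N.
Count = 3.

3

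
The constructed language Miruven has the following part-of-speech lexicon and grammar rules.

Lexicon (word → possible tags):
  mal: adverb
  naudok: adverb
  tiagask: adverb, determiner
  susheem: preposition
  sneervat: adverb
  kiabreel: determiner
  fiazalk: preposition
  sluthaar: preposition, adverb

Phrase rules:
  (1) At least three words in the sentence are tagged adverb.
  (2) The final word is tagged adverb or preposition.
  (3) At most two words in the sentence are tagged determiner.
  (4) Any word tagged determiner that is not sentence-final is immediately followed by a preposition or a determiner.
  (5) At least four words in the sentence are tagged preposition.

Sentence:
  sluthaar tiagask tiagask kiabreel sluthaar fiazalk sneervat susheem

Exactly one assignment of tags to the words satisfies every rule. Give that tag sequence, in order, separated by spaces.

preposition adverb adverb determiner preposition preposition adverb preposition

Candidates per position — 1:sluthaar {preposition,adverb}; 2:tiagask {adverb,determiner}; 3:tiagask {adverb,determiner}; 4:kiabreel {determiner}; 5:sluthaar {preposition,adverb}; 6:fiazalk {preposition}; 7:sneervat {adverb}; 8:susheem {preposition}.
Word 1 cannot be adverb — rule 5 would then fail for every completion. It is preposition.
Word 5 cannot be adverb — rule 4 would then fail for every completion. It is preposition.
Word 2 cannot be determiner — rule 1 would then fail for every completion. It is adverb.
Word 3 cannot be determiner — rule 1 would then fail for every completion. It is adverb.
That leaves exactly one tagging: preposition adverb adverb determiner preposition preposition adverb preposition.
Rule-by-rule: rule 1 satisfied; rule 2 satisfied; rule 3 satisfied; rule 4 satisfied; rule 5 satisfied.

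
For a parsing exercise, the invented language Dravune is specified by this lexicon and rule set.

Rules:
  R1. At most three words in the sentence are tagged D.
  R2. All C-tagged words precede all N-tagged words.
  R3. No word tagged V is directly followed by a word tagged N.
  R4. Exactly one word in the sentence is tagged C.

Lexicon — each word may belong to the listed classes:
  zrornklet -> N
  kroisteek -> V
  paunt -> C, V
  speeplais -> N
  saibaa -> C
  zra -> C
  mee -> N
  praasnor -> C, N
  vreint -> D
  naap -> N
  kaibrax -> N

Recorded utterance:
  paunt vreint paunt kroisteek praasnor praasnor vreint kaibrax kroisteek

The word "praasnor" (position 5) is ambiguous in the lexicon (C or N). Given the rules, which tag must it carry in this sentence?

C

Candidates per position — 1:paunt {C,V}; 2:vreint {D}; 3:paunt {C,V}; 4:kroisteek {V}; 5:praasnor {C,N}; 6:praasnor {C,N}; 7:vreint {D}; 8:kaibrax {N}; 9:kroisteek {V}.
Position 5: N is ruled out by rule 3; that leaves C.
Position 6: C is ruled out by rule 4; that leaves N.
Position 1: C is ruled out by rule 4; that leaves V.
Position 3: C is ruled out by rule 4; that leaves V.
That leaves exactly one tagging: V D V V C N D N V.
Check: rule 1 satisfied; rule 2 satisfied; rule 3 satisfied; rule 4 satisfied.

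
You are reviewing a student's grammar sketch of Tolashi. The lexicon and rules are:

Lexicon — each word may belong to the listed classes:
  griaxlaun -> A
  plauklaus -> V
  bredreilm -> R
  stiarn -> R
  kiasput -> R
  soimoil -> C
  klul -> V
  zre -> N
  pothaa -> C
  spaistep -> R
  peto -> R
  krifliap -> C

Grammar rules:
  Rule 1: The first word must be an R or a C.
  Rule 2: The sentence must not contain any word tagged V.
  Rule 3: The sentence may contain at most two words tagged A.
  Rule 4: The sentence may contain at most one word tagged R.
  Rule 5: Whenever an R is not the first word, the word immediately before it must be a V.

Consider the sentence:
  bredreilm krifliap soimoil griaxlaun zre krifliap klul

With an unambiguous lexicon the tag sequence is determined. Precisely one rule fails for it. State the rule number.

Fixed tagging: R C C A N C V.
Rule check: R1 ✓, R2 ✗, R3 ✓, R4 ✓, R5 ✓.
Only rule 2 fails.

2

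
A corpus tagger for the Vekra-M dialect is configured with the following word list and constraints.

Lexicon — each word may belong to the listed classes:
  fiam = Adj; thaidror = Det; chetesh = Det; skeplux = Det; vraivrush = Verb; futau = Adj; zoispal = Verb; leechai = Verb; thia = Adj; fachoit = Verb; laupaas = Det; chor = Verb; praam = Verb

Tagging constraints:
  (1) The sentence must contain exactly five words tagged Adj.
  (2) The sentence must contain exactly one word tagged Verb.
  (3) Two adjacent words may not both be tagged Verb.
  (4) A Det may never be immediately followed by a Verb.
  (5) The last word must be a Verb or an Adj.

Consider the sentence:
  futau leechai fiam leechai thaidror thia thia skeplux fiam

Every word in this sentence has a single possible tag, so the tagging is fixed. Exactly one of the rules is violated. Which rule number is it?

2

Fixed tagging: Adj Verb Adj Verb Det Adj Adj Det Adj.
Applying the rules: R1 ✓, R2 ✗, R3 ✓, R4 ✓, R5 ✓.
Only rule 2 fails.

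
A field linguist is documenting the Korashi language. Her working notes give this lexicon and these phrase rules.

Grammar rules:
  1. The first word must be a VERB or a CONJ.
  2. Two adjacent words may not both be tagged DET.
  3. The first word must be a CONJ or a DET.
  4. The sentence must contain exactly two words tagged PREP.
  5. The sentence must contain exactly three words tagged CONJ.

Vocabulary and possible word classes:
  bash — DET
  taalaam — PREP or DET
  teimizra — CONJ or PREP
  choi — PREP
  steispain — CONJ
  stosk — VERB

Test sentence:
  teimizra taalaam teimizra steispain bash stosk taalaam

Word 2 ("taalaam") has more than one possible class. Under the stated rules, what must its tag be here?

PREP

Candidates per position — 1:teimizra {CONJ,PREP}; 2:taalaam {PREP,DET}; 3:teimizra {CONJ,PREP}; 4:steispain {CONJ}; 5:bash {DET}; 6:stosk {VERB}; 7:taalaam {PREP,DET}.
Word 1 cannot be PREP — rule 1 would then fail for every completion. It is CONJ.
Word 3 cannot be PREP — rule 5 would then fail for every completion. It is CONJ.
Word 7 cannot be DET — rule 4 would then fail for every completion. It is PREP.
Word 2 cannot be DET — rule 4 would then fail for every completion. It is PREP.
The unique satisfying tagging is: CONJ PREP CONJ CONJ DET VERB PREP.
Check: rule 1 ok; rule 2 ok; rule 3 ok; rule 4 ok; rule 5 ok.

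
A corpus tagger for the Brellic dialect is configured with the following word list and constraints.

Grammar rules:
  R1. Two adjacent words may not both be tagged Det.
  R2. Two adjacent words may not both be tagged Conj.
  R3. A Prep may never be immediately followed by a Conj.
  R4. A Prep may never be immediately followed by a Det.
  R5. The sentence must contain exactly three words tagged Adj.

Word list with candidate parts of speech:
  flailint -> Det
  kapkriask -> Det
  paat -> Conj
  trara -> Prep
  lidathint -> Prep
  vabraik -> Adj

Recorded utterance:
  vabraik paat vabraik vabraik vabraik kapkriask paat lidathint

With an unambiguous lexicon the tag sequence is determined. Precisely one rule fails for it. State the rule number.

Fixed tagging: Adj Conj Adj Adj Adj Det Conj Prep.
Checking each rule: R1 holds, R2 holds, R3 holds, R4 holds, R5 violated.
Only rule 5 fails.

5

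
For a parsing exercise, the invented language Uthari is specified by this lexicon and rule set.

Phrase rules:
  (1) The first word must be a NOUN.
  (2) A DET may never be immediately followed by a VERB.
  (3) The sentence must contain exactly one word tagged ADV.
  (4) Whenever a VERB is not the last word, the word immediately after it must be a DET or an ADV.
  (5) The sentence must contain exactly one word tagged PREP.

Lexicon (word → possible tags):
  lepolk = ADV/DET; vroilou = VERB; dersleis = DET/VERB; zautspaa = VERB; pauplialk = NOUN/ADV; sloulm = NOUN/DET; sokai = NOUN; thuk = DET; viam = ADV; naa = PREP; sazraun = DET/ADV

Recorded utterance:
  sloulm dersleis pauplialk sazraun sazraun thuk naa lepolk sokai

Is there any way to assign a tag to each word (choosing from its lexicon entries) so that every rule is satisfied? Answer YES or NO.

YES

Candidates per position — 1:sloulm {NOUN,DET}; 2:dersleis {DET,VERB}; 3:pauplialk {NOUN,ADV}; 4:sazraun {DET,ADV}; 5:sazraun {DET,ADV}; 6:thuk {DET}; 7:naa {PREP}; 8:lepolk {ADV,DET}; 9:sokai {NOUN}.
One satisfying assignment: NOUN DET NOUN DET ADV DET PREP DET NOUN.
Checking: rule 1 satisfied; rule 2 satisfied; rule 3 satisfied; rule 4 satisfied; rule 5 satisfied.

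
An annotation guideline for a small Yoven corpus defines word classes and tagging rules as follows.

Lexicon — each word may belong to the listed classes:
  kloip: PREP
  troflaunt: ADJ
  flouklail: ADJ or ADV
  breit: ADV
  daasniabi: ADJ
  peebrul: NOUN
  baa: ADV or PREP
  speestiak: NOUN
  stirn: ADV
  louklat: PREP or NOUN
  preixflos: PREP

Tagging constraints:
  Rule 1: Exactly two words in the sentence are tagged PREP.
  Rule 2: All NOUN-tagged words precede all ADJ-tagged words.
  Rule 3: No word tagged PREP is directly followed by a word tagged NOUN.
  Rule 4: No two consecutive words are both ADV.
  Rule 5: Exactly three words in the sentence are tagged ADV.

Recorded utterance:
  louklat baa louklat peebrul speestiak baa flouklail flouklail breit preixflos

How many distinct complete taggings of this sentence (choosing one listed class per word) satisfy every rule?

2

Candidates per position — 1:louklat {PREP,NOUN}; 2:baa {ADV,PREP}; 3:louklat {PREP,NOUN}; 4:peebrul {NOUN}; 5:speestiak {NOUN}; 6:baa {ADV,PREP}; 7:flouklail {ADJ,ADV}; 8:flouklail {ADJ,ADV}; 9:breit {ADV}; 10:preixflos {PREP}.
There are 64 candidate sequences in total.
The sequences that satisfy every rule: PREP ADV NOUN NOUN NOUN ADV ADJ ADJ ADV PREP; NOUN ADV NOUN NOUN NOUN PREP ADV ADJ ADV PREP.
Count = 2.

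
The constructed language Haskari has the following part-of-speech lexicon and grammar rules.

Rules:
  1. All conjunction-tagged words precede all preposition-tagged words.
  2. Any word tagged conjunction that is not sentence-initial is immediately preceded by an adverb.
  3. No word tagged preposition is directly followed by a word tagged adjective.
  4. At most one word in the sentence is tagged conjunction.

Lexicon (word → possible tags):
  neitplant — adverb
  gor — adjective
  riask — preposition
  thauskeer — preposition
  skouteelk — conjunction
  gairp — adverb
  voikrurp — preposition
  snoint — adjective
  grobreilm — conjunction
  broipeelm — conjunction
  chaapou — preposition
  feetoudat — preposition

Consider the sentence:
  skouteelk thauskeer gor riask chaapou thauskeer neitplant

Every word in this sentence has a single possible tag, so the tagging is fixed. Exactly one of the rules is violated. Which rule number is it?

Fixed tagging: conjunction preposition adjective preposition preposition preposition adverb.
Rule check: R1 ok, R2 ok, R3 fails, R4 ok.
Only rule 3 fails.

3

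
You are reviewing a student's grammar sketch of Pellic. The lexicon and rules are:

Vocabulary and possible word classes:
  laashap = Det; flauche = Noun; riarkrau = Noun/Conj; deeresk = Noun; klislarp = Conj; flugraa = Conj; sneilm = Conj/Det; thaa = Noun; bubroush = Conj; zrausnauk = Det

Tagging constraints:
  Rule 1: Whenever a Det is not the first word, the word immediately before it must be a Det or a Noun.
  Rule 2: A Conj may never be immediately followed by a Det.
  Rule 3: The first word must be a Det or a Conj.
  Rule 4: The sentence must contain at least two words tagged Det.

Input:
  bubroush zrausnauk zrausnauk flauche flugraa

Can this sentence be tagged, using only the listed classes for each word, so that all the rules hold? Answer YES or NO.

NO

Candidates per position — 1:bubroush {Conj}; 2:zrausnauk {Det}; 3:zrausnauk {Det}; 4:flauche {Noun}; 5:flugraa {Conj}.
Rule 1 cannot be satisfied by any choice of tags from the lexicon.
So there is no consistent tagging.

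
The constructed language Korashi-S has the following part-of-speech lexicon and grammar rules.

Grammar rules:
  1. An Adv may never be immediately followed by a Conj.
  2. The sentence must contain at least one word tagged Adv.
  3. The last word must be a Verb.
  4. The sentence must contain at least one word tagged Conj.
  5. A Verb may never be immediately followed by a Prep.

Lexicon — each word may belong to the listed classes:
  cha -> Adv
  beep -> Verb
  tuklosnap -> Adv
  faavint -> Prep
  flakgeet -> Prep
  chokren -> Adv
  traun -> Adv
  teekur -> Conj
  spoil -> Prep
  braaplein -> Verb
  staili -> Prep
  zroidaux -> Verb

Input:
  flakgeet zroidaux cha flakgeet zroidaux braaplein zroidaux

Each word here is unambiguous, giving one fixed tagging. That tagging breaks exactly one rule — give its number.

4

Fixed tagging: Prep Verb Adv Prep Verb Verb Verb.
Rule check: R1 holds, R2 holds, R3 holds, R4 violated, R5 holds.
Only rule 4 fails.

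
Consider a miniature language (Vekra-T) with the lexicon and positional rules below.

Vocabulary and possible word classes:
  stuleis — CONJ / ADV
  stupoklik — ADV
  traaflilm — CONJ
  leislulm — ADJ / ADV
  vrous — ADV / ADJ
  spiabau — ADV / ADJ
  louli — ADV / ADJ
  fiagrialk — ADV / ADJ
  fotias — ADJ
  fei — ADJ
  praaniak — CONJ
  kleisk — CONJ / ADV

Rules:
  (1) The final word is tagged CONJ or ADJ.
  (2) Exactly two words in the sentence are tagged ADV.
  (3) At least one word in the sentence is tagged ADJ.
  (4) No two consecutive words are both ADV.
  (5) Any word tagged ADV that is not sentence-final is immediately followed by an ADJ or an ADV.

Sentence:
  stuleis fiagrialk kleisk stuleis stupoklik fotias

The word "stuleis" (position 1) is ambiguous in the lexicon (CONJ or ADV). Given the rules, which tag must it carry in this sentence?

ADV

Candidates per position — 1:stuleis {CONJ,ADV}; 2:fiagrialk {ADV,ADJ}; 3:kleisk {CONJ,ADV}; 4:stuleis {CONJ,ADV}; 5:stupoklik {ADV}; 6:fotias {ADJ}.
If word 4 were ADV, no tagging could satisfy rule 4; so word 4 is CONJ.
If word 2 were ADV, no tagging could satisfy rule 5; so word 2 is ADJ.
If word 3 were ADV, no tagging could satisfy rule 5; so word 3 is CONJ.
If word 1 were CONJ, no tagging could satisfy rule 2; so word 1 is ADV.
So the tagging must be: ADV ADJ CONJ CONJ ADV ADJ.
Rule-by-rule: rule 1 ✓; rule 2 ✓; rule 3 ✓; rule 4 ✓; rule 5 ✓.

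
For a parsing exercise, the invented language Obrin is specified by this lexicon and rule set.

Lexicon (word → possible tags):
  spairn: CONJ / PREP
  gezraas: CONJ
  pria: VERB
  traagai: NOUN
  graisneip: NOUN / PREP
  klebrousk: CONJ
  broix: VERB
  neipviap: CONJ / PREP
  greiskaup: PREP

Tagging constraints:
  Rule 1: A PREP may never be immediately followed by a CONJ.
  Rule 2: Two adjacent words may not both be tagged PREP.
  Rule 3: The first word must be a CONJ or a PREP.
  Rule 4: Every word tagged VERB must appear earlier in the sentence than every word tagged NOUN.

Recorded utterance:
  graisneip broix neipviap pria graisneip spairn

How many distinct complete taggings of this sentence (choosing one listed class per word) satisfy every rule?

4

Candidates per position — 1:graisneip {NOUN,PREP}; 2:broix {VERB}; 3:neipviap {CONJ,PREP}; 4:pria {VERB}; 5:graisneip {NOUN,PREP}; 6:spairn {CONJ,PREP}.
There are 16 candidate sequences in total.
The sequences that satisfy every rule: PREP VERB CONJ VERB NOUN CONJ; PREP VERB CONJ VERB NOUN PREP; PREP VERB PREP VERB NOUN CONJ; PREP VERB PREP VERB NOUN PREP.
Count = 4.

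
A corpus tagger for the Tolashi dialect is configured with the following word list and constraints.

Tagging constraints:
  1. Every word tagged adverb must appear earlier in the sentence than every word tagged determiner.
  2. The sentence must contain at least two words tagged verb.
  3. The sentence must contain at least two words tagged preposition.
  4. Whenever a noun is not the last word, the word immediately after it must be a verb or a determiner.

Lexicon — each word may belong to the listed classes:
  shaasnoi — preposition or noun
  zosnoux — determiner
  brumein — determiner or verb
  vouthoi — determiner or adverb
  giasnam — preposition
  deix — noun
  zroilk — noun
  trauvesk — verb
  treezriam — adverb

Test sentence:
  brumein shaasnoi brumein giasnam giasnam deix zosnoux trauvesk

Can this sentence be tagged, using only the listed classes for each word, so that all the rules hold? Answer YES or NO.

Candidates per position — 1:brumein {determiner,verb}; 2:shaasnoi {preposition,noun}; 3:brumein {determiner,verb}; 4:giasnam {preposition}; 5:giasnam {preposition}; 6:deix {noun}; 7:zosnoux {determiner}; 8:trauvesk {verb}.
One satisfying assignment: verb preposition verb preposition preposition noun determiner verb.
Verifying each rule — rule 1 holds; rule 2 holds; rule 3 holds; rule 4 holds.

YES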